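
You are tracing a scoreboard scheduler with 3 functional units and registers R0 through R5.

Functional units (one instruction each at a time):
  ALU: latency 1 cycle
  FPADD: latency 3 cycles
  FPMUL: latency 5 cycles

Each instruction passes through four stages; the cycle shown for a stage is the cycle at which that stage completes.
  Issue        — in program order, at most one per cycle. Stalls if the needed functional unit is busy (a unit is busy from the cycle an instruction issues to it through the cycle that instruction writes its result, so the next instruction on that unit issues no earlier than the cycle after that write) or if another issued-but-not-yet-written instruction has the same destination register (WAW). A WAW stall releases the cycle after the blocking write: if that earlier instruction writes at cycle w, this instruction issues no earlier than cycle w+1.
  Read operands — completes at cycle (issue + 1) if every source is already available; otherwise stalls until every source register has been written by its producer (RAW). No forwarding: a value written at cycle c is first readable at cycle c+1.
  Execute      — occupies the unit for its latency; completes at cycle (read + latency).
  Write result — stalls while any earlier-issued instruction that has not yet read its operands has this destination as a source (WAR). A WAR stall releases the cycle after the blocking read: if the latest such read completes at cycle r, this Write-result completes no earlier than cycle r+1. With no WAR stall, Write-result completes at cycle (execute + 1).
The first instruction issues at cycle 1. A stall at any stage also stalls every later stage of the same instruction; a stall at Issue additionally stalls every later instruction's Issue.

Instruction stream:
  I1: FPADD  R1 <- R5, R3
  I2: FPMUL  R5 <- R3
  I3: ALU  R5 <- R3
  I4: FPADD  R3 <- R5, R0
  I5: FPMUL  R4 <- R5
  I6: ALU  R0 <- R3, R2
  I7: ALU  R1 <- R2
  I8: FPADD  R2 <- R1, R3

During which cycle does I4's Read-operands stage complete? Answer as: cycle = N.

I1  is:1  ro:2  ex:5  wr:6
I2  is:2  ro:3  ex:8  wr:9
I3  is:10  ro:11  ex:12  wr:13  — WAW R5: wait I2 write@9
I4  is:11  ro:14  ex:17  wr:18  — RAW R5: wait I3 write@13
I5  is:12  ro:14  ex:19  wr:20  — RAW R5: wait I3 write@13
I6  is:14  ro:19  ex:20  wr:21  — struct: ALU busy until I3 writes@13, RAW R3: wait I4 write@18
I7  is:22  ro:23  ex:24  wr:25  — struct: ALU busy until I6 writes@21
I8  is:23  ro:26  ex:29  wr:30  — RAW R1: wait I7 write@25

cycle = 14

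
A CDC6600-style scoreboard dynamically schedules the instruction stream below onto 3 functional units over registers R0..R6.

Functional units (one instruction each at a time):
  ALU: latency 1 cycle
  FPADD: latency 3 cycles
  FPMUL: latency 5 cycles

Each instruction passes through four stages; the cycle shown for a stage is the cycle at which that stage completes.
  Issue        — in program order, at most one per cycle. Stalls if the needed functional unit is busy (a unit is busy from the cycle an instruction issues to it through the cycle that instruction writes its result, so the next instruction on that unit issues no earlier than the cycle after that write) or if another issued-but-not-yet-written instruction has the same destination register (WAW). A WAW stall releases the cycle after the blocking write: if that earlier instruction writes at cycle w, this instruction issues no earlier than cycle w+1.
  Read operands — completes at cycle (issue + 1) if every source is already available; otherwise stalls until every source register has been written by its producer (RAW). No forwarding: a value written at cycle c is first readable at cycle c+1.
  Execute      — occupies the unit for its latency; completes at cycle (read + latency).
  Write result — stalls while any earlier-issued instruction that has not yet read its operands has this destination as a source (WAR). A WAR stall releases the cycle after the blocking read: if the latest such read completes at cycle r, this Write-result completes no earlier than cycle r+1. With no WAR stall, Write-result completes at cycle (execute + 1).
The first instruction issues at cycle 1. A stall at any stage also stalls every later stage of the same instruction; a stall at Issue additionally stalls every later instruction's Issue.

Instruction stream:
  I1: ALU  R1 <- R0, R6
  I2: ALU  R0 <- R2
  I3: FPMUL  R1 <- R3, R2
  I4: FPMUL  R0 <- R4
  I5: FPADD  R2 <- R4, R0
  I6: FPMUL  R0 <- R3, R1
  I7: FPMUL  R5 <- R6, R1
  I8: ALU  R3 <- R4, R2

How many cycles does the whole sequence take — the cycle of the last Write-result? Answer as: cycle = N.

cycle = 37

[1] issue I1 (ALU)
[2] I1 read-ops
[3] I1 finished on ALU
[4] I1→R1
[5] issue I2 (ALU)
[6] I2 read-ops; issue I3 (FPMUL)
[7] I2 finished on ALU; I3 read-ops
[8] I2→R0
[12] I3 finished on FPMUL
[13] I3→R1
[14] issue I4 (FPMUL)
[15] I4 read-ops; issue I5 (FPADD)
[20] I4 finished on FPMUL
[21] I4→R0
[22] I5 read-ops; issue I6 (FPMUL)
[23] I6 read-ops
[25] I5 finished on FPADD
[26] I5→R2
[28] I6 finished on FPMUL
[29] I6→R0
[30] issue I7 (FPMUL)
[31] I7 read-ops; issue I8 (ALU)
[32] I8 read-ops
[33] I8 finished on ALU
[34] I8→R3
[36] I7 finished on FPMUL
[37] I7→R5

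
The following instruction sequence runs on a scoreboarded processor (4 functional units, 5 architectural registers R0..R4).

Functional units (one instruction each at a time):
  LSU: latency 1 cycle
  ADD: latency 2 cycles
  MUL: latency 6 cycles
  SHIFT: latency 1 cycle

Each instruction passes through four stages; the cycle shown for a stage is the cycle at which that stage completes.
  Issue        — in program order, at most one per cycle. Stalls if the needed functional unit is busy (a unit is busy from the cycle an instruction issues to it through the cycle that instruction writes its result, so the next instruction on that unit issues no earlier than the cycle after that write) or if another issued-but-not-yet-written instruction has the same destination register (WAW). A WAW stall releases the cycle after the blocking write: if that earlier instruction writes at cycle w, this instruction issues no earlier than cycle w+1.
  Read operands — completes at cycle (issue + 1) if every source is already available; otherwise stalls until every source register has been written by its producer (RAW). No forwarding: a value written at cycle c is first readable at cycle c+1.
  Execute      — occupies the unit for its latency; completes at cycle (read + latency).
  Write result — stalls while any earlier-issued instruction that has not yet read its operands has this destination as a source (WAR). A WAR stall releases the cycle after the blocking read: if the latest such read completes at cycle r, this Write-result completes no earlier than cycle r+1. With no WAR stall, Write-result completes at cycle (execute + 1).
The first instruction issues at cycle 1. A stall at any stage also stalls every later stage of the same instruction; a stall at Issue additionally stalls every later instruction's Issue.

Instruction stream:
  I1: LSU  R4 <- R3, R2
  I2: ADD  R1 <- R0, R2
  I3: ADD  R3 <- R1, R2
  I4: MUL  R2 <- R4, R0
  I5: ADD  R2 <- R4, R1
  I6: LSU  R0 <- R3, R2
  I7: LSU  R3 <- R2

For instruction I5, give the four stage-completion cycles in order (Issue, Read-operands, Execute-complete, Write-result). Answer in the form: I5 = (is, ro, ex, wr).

I5 = (17, 18, 20, 21)

[1] I1 dispatched to LSU
[2] I1 operands ready | I2 dispatched to ADD
[3] I1 complete | I2 operands ready
[4] R4←I1
[5] I2 complete
[6] R1←I2
[7] I3 dispatched to ADD
[8] I3 operands ready | I4 dispatched to MUL
[9] I4 operands ready
[10] I3 complete
[11] R3←I3
[15] I4 complete
[16] R2←I4
[17] I5 dispatched to ADD
[18] I5 operands ready | I6 dispatched to LSU
[20] I5 complete
[21] R2←I5
[22] I6 operands ready
[23] I6 complete
[24] R0←I6
[25] I7 dispatched to LSU
[26] I7 operands ready
[27] I7 complete
[28] R3←I7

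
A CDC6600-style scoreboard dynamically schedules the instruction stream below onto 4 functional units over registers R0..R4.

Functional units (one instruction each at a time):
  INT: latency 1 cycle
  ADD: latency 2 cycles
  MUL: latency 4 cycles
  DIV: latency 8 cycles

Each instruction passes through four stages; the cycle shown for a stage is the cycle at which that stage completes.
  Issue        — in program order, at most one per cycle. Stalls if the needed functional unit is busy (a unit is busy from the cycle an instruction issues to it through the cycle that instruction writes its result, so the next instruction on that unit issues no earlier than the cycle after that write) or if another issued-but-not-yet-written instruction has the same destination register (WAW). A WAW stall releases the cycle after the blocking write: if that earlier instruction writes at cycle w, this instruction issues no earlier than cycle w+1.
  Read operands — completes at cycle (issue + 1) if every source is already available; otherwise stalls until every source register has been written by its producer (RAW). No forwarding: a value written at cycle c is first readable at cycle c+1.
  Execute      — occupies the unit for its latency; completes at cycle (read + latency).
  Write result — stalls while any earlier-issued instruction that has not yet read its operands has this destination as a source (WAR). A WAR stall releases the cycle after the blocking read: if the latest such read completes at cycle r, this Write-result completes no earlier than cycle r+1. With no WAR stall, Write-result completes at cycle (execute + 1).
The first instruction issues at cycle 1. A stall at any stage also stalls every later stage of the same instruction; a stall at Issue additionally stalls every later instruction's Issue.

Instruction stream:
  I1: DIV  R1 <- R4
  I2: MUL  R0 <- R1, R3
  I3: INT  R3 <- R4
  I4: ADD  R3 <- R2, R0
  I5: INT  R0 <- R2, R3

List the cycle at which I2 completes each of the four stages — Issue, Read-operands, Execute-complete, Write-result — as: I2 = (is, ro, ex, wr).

I2 = (2, 12, 16, 17)

I1  is:1  ro:2  ex:10  wr:11
I2  is:2  ro:12  ex:16  wr:17  — RAW R1: wait I1 write@11
I3  is:3  ro:4  ex:5  wr:13  — WAR R3: wait I2 read@12
I4  is:14  ro:18  ex:20  wr:21  — WAW R3: wait I3 write@13, RAW R0: wait I2 write@17
I5  is:18  ro:22  ex:23  wr:24  — WAW R0: wait I2 write@17, RAW R3: wait I4 write@21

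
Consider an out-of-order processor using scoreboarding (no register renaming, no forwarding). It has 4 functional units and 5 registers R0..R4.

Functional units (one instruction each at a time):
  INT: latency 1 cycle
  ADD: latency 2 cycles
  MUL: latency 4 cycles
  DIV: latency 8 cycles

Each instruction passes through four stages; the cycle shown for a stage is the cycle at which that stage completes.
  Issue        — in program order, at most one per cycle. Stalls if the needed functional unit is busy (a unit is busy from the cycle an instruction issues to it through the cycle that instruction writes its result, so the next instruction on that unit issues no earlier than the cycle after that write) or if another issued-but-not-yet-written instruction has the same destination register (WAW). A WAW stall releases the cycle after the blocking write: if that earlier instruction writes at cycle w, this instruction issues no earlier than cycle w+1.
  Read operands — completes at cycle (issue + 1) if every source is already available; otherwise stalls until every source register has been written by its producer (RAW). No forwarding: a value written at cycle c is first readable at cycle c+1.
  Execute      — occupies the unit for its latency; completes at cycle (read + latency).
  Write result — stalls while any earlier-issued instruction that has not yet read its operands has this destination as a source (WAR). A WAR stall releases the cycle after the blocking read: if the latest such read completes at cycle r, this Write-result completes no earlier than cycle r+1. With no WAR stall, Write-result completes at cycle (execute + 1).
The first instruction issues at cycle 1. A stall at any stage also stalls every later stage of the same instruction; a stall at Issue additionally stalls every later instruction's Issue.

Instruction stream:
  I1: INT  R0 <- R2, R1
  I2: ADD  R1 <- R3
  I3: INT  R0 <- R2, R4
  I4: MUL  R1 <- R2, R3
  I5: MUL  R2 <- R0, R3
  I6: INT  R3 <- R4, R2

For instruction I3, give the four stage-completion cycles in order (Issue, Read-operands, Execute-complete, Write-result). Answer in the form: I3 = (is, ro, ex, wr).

[I1] 1/2/3/4
[I2] 2/3/5/6
[I3] 5/6/7/8  (struct: INT busy until I1 writes@4)
[I4] 7/8/12/13  (WAW R1: wait I2 write@6)
[I5] 14/15/19/20  (struct: MUL busy until I4 writes@13)
[I6] 15/21/22/23  (RAW R2: wait I5 write@20)

I3 = (5, 6, 7, 8)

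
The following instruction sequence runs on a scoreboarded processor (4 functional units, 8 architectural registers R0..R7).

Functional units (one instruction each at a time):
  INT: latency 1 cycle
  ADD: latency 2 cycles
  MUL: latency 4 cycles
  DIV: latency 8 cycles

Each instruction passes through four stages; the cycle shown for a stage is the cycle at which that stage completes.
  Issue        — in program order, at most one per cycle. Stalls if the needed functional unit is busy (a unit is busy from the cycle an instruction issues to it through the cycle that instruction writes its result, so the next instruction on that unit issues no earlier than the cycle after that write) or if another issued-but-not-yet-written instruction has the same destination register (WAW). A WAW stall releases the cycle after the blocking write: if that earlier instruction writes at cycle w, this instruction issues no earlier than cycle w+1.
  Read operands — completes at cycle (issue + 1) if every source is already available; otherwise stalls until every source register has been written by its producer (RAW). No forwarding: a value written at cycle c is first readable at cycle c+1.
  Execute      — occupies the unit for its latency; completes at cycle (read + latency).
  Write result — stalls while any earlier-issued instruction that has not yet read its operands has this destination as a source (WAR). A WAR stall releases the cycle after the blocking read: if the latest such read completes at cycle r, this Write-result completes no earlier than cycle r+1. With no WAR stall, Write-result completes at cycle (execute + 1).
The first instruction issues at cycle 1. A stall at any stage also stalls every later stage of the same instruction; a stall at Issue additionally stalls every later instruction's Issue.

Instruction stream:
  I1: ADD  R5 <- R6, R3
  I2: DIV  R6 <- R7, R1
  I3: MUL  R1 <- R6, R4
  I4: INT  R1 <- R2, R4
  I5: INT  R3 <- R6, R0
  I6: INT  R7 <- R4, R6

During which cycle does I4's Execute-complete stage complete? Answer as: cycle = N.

I1 -> (1, 2, 4, 5)
I2 -> (2, 3, 11, 12)
I3 -> (3, 13, 17, 18)  // RAW R6: wait I2 write@12
I4 -> (19, 20, 21, 22)  // WAW R1: wait I3 write@18
I5 -> (23, 24, 25, 26)  // struct: INT busy until I4 writes@22
I6 -> (27, 28, 29, 30)  // struct: INT busy until I5 writes@26

cycle = 21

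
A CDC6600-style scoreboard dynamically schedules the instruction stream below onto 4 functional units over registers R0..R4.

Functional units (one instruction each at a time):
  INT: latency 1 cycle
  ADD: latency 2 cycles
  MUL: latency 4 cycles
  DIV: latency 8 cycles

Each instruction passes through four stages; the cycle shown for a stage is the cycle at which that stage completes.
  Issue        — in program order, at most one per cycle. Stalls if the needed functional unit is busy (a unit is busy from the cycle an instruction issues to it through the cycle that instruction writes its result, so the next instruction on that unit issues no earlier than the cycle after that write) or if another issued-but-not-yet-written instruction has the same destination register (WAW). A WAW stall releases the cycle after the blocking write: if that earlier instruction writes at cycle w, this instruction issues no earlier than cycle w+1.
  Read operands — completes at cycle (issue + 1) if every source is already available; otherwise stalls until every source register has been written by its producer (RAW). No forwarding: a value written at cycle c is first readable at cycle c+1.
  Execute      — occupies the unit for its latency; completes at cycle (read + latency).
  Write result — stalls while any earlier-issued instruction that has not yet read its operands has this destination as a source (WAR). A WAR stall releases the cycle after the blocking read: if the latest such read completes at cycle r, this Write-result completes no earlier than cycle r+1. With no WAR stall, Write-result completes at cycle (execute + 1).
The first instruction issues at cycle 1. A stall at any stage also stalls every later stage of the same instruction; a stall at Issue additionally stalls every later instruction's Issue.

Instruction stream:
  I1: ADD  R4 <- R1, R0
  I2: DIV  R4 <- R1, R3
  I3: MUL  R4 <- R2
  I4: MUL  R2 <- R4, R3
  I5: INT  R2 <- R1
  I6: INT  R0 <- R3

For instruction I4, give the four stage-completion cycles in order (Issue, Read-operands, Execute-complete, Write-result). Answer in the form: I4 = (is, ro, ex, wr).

[I1] 1/2/4/5
[I2] 6/7/15/16  (WAW R4: wait I1 write@5)
[I3] 17/18/22/23  (WAW R4: wait I2 write@16)
[I4] 24/25/29/30  (struct: MUL busy until I3 writes@23)
[I5] 31/32/33/34  (WAW R2: wait I4 write@30)
[I6] 35/36/37/38  (struct: INT busy until I5 writes@34)

I4 = (24, 25, 29, 30)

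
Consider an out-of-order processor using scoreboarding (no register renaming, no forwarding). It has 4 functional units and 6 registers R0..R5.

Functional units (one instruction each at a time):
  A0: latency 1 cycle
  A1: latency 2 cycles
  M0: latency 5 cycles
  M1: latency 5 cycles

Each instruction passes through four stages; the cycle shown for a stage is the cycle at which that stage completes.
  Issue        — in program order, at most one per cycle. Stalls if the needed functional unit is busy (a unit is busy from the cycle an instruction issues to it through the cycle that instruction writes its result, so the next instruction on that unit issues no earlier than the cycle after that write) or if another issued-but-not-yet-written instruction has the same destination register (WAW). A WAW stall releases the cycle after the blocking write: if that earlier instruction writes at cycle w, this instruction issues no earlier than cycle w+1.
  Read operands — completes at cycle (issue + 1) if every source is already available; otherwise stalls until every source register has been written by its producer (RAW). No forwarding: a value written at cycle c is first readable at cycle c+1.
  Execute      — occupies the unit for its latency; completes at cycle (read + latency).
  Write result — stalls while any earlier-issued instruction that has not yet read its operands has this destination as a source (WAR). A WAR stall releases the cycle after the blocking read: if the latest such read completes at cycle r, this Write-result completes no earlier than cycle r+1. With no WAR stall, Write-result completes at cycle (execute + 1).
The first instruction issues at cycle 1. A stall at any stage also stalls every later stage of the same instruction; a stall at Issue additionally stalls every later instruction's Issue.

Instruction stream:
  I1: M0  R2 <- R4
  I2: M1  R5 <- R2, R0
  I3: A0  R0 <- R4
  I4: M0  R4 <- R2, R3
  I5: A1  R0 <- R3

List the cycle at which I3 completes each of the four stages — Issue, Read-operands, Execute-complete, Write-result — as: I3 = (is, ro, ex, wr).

[1] issue I1 (M0)
[2] I1 read-ops; issue I2 (M1)
[3] issue I3 (A0)
[4] I3 read-ops
[5] I3 finished on A0
[7] I1 finished on M0
[8] I1→R2
[9] I2 read-ops; issue I4 (M0)
[10] I3→R0; I4 read-ops
[11] issue I5 (A1)
[12] I5 read-ops
[14] I2 finished on M1; I5 finished on A1
[15] I2→R5; I4 finished on M0; I5→R0
[16] I4→R4

I3 = (3, 4, 5, 10)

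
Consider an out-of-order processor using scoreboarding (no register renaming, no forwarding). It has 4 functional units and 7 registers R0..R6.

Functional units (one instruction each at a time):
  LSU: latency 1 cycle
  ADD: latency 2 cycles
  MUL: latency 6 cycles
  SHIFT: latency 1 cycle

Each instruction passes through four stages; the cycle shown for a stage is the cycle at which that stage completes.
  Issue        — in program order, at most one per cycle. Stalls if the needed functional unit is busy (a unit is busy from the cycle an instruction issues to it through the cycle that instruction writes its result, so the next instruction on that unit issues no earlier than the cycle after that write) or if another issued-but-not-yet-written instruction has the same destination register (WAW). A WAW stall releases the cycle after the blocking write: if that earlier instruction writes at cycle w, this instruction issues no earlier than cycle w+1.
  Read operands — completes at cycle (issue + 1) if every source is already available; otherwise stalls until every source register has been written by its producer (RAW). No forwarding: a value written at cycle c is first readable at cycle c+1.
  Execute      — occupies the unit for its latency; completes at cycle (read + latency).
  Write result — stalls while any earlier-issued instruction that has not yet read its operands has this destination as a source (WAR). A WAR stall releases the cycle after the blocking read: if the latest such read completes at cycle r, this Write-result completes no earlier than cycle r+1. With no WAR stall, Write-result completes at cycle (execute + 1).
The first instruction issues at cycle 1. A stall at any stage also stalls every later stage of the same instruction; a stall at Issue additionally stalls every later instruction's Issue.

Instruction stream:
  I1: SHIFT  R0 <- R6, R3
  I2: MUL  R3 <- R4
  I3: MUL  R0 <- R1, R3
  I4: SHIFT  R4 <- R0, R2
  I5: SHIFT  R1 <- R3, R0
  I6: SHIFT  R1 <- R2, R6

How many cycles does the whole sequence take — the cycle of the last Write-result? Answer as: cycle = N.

cycle = 30

c1: I1 issues→SHIFT
c2: I1 reads; I2 issues→MUL
c3: I1 exec-done; I2 reads
c4: I1 writes R0
c9: I2 exec-done
c10: I2 writes R3
c11: I3 issues→MUL
c12: I3 reads; I4 issues→SHIFT
c18: I3 exec-done
c19: I3 writes R0
c20: I4 reads
c21: I4 exec-done
c22: I4 writes R4
c23: I5 issues→SHIFT
c24: I5 reads
c25: I5 exec-done
c26: I5 writes R1
c27: I6 issues→SHIFT
c28: I6 reads
c29: I6 exec-done
c30: I6 writes R1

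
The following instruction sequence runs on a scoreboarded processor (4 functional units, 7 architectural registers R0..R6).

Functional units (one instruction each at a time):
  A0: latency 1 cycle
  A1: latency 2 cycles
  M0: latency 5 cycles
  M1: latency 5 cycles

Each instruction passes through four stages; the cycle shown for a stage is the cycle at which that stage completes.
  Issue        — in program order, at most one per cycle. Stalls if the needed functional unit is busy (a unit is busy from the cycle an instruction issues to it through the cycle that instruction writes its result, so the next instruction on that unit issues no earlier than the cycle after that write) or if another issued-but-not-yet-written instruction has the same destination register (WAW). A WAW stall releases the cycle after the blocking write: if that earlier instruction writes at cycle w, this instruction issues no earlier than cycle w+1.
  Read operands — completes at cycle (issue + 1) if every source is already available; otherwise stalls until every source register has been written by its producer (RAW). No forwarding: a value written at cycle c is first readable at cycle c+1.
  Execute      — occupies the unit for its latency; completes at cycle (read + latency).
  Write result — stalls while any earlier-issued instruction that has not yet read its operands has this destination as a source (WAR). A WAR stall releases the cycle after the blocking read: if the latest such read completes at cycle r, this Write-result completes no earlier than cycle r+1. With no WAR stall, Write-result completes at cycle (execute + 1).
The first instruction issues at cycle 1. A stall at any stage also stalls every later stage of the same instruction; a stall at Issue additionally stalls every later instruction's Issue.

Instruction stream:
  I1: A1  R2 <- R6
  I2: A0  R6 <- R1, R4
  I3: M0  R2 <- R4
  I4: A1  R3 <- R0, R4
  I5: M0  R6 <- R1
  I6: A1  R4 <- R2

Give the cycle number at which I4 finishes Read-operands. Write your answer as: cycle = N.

cycle = 8

[I1] 1/2/4/5
[I2] 2/3/4/5
[I3] 6/7/12/13  (WAW R2: wait I1 write@5)
[I4] 7/8/10/11
[I5] 14/15/20/21  (struct: M0 busy until I3 writes@13)
[I6] 15/16/18/19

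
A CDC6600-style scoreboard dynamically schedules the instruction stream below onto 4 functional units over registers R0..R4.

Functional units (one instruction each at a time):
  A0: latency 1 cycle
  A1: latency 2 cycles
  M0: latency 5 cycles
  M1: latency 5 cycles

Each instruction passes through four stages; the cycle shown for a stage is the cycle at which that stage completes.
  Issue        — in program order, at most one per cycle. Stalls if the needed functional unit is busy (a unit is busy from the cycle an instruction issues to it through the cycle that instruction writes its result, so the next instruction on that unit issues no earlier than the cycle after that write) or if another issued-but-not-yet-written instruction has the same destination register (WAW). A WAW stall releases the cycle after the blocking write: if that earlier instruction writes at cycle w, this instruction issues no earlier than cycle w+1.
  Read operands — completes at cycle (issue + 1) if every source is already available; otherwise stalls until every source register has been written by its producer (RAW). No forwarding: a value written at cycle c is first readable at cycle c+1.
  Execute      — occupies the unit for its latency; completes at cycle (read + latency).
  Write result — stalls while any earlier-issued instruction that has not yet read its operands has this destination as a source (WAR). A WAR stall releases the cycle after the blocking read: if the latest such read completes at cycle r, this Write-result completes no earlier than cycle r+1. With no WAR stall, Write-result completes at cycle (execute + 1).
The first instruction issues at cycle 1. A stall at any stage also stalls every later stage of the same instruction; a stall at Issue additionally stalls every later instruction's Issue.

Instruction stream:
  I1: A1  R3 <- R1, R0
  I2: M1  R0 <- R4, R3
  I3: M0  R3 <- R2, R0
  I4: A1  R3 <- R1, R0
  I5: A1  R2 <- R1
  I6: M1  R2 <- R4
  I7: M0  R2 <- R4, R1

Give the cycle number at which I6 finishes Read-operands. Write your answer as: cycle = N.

cycle = 31

[1] I1 issues→A1
[2] I1 reads, I2 issues→M1
[4] I1 exec-done
[5] I1 writes R3
[6] I2 reads, I3 issues→M0
[11] I2 exec-done
[12] I2 writes R0
[13] I3 reads
[18] I3 exec-done
[19] I3 writes R3
[20] I4 issues→A1
[21] I4 reads
[23] I4 exec-done
[24] I4 writes R3
[25] I5 issues→A1
[26] I5 reads
[28] I5 exec-done
[29] I5 writes R2
[30] I6 issues→M1
[31] I6 reads
[36] I6 exec-done
[37] I6 writes R2
[38] I7 issues→M0
[39] I7 reads
[44] I7 exec-done
[45] I7 writes R2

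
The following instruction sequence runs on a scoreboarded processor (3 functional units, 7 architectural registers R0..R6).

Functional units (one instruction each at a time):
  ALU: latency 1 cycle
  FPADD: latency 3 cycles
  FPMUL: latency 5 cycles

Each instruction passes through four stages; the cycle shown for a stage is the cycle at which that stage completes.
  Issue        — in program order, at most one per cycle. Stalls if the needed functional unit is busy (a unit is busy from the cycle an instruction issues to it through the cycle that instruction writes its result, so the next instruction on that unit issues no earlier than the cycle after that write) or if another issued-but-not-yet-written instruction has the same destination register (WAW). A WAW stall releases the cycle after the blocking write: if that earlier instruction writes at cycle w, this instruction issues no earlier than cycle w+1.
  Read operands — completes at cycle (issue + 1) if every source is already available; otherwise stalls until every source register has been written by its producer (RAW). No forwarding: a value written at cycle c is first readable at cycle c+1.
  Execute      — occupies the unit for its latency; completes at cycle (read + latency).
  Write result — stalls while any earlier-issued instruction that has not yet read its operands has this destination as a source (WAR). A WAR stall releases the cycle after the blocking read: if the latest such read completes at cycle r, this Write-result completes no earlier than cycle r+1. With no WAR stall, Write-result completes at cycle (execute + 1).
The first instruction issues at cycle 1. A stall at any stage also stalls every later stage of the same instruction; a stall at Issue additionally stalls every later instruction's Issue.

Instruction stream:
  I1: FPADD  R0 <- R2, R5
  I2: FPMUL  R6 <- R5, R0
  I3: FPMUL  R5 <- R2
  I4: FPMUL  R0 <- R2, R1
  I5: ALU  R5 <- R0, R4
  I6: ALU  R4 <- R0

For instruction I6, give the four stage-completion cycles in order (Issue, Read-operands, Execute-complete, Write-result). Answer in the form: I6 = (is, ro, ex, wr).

I6 = (33, 34, 35, 36)

[I1] 1/2/5/6
[I2] 2/7/12/13  (RAW R0: wait I1 write@6)
[I3] 14/15/20/21  (struct: FPMUL busy until I2 writes@13)
[I4] 22/23/28/29  (struct: FPMUL busy until I3 writes@21)
[I5] 23/30/31/32  (RAW R0: wait I4 write@29)
[I6] 33/34/35/36  (struct: ALU busy until I5 writes@32)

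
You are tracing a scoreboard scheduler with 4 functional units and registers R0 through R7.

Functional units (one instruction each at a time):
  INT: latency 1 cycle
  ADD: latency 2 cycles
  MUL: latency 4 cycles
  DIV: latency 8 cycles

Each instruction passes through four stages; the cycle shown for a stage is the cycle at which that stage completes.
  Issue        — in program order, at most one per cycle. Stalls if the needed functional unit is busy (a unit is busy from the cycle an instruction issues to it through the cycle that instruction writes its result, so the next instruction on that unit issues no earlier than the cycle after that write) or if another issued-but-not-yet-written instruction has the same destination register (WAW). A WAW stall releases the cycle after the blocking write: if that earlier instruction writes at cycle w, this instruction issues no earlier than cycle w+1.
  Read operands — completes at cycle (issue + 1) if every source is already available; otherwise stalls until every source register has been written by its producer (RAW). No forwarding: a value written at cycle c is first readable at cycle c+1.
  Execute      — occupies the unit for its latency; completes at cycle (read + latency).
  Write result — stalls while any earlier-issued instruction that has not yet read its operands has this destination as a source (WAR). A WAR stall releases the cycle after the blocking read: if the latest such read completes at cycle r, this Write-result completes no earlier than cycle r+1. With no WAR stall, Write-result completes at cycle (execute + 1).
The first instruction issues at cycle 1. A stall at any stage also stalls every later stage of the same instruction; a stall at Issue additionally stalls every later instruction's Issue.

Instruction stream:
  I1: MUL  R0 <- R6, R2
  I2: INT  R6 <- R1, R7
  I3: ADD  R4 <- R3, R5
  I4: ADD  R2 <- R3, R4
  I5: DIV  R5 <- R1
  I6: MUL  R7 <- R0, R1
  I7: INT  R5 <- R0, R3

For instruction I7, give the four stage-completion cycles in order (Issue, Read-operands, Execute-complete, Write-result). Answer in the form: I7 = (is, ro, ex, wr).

I1: IS=1 RO=2 EX=6 WR=7
I2: IS=2 RO=3 EX=4 WR=5
I3: IS=3 RO=4 EX=6 WR=7
I4: IS=8 RO=9 EX=11 WR=12  [struct: ADD busy until I3 writes@7]
I5: IS=9 RO=10 EX=18 WR=19
I6: IS=10 RO=11 EX=15 WR=16
I7: IS=20 RO=21 EX=22 WR=23  [WAW R5: wait I5 write@19]

I7 = (20, 21, 22, 23)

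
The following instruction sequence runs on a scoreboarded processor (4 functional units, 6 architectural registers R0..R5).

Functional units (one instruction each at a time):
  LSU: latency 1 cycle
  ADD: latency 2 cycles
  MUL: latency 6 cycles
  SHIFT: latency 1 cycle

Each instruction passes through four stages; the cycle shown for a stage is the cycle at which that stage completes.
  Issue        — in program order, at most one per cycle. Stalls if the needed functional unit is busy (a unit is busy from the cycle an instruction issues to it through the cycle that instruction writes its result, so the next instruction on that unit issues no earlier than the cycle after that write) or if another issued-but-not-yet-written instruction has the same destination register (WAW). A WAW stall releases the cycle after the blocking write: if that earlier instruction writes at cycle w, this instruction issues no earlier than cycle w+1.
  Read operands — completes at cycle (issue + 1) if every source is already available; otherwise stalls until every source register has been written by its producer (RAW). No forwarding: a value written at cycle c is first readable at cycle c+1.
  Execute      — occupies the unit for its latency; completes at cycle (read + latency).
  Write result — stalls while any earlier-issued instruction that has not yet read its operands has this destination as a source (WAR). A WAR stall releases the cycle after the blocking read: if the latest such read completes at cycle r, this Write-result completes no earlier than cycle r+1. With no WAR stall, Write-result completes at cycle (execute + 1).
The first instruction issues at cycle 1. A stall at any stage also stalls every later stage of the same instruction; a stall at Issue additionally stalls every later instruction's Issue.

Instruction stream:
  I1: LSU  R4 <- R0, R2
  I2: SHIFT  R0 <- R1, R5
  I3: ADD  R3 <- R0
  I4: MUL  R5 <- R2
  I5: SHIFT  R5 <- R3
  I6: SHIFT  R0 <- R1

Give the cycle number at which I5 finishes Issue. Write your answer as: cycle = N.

c1: I1→LSU
c2: I1 RO, I2→SHIFT
c3: I1 EX, I2 RO, I3→ADD
c4: I1 WR R4, I2 EX, I4→MUL
c5: I2 WR R0, I4 RO
c6: I3 RO
c8: I3 EX
c9: I3 WR R3
c11: I4 EX
c12: I4 WR R5
c13: I5→SHIFT
c14: I5 RO
c15: I5 EX
c16: I5 WR R5
c17: I6→SHIFT
c18: I6 RO
c19: I6 EX
c20: I6 WR R0

cycle = 13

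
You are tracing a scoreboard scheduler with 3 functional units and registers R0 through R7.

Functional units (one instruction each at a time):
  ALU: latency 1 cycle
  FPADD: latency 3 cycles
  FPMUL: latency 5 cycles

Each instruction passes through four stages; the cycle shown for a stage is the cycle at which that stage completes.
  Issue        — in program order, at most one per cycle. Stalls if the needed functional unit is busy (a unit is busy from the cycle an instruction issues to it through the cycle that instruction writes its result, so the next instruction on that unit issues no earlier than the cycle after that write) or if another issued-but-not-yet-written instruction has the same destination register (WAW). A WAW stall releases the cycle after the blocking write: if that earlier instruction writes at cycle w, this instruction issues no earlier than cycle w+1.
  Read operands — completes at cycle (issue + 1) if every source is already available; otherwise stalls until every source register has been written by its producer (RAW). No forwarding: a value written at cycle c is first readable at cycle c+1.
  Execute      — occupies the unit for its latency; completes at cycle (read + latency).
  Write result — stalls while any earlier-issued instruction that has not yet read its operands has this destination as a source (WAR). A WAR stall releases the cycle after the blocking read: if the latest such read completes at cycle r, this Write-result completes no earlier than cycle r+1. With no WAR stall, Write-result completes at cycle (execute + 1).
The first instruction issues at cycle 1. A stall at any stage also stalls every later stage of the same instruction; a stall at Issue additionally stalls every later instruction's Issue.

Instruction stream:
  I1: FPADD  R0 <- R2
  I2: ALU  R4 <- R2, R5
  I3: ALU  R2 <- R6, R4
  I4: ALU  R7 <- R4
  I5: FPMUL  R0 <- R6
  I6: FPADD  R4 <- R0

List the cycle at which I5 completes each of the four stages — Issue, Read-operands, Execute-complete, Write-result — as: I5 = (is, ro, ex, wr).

I1  is:1  ro:2  ex:5  wr:6
I2  is:2  ro:3  ex:4  wr:5
I3  is:6  ro:7  ex:8  wr:9  — struct: ALU busy until I2 writes@5
I4  is:10  ro:11  ex:12  wr:13  — struct: ALU busy until I3 writes@9
I5  is:11  ro:12  ex:17  wr:18
I6  is:12  ro:19  ex:22  wr:23  — RAW R0: wait I5 write@18

I5 = (11, 12, 17, 18)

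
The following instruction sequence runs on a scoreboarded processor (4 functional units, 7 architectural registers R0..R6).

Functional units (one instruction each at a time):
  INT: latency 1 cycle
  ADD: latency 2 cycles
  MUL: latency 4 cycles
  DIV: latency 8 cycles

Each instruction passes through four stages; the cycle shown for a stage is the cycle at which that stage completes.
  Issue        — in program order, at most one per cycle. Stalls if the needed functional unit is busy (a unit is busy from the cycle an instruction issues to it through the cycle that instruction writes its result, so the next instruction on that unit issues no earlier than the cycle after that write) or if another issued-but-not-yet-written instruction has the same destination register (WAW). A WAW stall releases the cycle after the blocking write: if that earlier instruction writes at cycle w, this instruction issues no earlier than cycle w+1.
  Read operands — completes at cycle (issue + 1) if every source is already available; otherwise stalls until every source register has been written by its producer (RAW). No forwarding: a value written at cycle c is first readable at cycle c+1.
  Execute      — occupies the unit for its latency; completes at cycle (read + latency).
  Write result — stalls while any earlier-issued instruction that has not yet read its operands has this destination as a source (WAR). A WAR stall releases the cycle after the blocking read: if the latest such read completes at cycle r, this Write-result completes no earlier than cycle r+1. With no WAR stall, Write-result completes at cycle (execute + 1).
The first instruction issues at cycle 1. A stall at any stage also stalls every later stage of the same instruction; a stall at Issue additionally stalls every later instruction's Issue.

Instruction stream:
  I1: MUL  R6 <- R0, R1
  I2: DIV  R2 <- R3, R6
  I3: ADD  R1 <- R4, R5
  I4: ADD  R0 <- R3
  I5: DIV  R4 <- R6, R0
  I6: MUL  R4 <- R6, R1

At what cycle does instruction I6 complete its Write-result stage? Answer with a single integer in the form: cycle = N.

cycle 1: I1 issues→MUL
cycle 2: I1 reads · I2 issues→DIV
cycle 3: I3 issues→ADD
cycle 4: I3 reads
cycle 6: I1 exec-done · I3 exec-done
cycle 7: I1 writes R6 · I3 writes R1
cycle 8: I2 reads · I4 issues→ADD
cycle 9: I4 reads
cycle 11: I4 exec-done
cycle 12: I4 writes R0
cycle 16: I2 exec-done
cycle 17: I2 writes R2
cycle 18: I5 issues→DIV
cycle 19: I5 reads
cycle 27: I5 exec-done
cycle 28: I5 writes R4
cycle 29: I6 issues→MUL
cycle 30: I6 reads
cycle 34: I6 exec-done
cycle 35: I6 writes R4

cycle = 35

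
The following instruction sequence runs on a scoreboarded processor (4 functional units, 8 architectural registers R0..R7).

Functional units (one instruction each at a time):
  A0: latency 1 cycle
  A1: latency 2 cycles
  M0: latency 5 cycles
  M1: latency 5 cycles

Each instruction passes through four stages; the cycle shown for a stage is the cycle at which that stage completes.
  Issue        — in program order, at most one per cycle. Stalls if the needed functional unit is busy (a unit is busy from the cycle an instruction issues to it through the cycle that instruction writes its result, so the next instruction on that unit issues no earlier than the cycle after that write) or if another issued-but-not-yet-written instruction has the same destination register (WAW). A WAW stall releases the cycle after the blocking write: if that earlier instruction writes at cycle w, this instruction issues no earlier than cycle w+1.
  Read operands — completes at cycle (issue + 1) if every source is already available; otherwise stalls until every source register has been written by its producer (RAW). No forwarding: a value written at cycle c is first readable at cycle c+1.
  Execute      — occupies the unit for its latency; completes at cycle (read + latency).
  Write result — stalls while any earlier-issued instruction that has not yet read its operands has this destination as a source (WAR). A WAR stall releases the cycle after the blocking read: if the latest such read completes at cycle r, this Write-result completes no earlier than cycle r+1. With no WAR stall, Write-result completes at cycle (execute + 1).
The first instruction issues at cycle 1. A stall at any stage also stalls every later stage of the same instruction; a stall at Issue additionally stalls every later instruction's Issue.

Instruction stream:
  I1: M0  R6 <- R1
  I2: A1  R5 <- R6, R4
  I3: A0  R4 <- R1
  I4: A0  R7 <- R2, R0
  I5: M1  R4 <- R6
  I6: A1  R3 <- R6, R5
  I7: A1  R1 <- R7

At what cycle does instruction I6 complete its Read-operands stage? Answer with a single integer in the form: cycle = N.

c1: I1 dispatched to M0
c2: I1 operands ready · I2 dispatched to A1
c3: I3 dispatched to A0
c4: I3 operands ready
c5: I3 complete
c7: I1 complete
c8: R6←I1
c9: I2 operands ready
c10: R4←I3
c11: I2 complete · I4 dispatched to A0
c12: R5←I2 · I4 operands ready · I5 dispatched to M1
c13: I4 complete · I5 operands ready · I6 dispatched to A1
c14: R7←I4 · I6 operands ready
c16: I6 complete
c17: R3←I6
c18: I5 complete · I7 dispatched to A1
c19: R4←I5 · I7 operands ready
c21: I7 complete
c22: R1←I7

cycle = 14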